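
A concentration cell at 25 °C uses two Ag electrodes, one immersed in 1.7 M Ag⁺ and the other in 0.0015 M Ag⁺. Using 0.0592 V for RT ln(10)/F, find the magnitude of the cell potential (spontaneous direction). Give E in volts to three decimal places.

For a concentration cell E°cell = 0. The 1.7 M side is the cathode (reduction is favoured where [Ag⁺] is higher).
With n = 1, E = −(0.0592/1) log([Ag⁺]ₐₙ/[Ag⁺]꜀ₐₜ) = −(0.0592/1) log(0.0015/1.7) = −(0.0592/1)(-3.054) = +0.181 V.

+0.181 V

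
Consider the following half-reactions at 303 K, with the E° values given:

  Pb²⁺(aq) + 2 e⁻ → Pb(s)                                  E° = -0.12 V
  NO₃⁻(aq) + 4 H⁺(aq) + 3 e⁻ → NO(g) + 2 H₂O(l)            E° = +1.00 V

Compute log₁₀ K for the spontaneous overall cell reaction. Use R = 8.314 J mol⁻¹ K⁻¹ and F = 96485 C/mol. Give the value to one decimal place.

Cathode: NO₃⁻/NO; anode: Pb²⁺/Pb. E°cell = (+1.00) − (-0.12) = +1.12 V, with n = 6.
ΔG° = −nFE° = −RT ln K, so ln K = nFE°/(RT) = (6)(96485)(+1.12) / ((8.314)(303)) = 257.381.
log₁₀ K = 257.381 / ln 10 = 111.8.

111.8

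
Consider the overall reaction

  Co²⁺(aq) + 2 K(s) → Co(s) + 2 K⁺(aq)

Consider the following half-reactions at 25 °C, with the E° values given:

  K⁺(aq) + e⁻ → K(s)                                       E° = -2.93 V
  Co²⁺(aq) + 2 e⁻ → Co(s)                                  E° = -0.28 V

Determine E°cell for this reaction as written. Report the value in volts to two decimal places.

The Co²⁺/Co couple has the higher reduction potential, so it is the cathode; K⁺/K is oxidised at the anode.
E°cell = E°(cathode) − E°(anode) = (-0.28) − (-2.93) = +2.65 V.
Since E°cell > 0, the reaction is spontaneous under standard conditions.

+2.65 V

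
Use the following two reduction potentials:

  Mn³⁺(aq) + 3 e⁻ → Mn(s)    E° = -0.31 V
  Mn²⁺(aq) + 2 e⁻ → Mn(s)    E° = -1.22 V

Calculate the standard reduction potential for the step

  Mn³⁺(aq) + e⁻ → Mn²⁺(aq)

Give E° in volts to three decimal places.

Sequential free energies add, so n₃E°₃ = n₁E°₁ + n₂E°₂.
With n₃ = 3, and the known step contributing 2×(-1.22) V, the unknown satisfies 1·E° = 3×(-0.31) − 2×(-1.22) = +1.510.
E° = +1.510 / 1 = +1.510 V.

+1.510 V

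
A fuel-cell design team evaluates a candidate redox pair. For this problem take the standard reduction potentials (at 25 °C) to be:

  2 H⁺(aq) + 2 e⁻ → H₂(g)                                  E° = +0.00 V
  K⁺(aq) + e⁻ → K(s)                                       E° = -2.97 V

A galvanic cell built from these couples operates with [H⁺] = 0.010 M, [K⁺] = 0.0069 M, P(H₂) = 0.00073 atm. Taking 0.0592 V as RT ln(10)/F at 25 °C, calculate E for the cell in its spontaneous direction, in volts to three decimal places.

+3.072 V

H⁺/H₂ is the cathode (higher E°), K⁺/K the anode: E°cell = +0.00 − (-2.97) = +2.97 V, n = 2.
Overall: 2 H⁺(aq) + 2 K(s) → H₂(g) + 2 K⁺(aq)
Q = P(H₂)·[K⁺]^2 / ([H⁺]^2); log Q = -3.459.
E = E° − (0.0592/n) log Q = +2.97 − (0.0592/2)(-3.459) = +3.072 V.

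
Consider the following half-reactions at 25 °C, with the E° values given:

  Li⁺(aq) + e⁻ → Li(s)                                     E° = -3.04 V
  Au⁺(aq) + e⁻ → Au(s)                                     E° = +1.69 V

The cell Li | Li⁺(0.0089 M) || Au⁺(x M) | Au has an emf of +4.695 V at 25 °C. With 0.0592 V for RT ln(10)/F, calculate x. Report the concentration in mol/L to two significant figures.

0.0023 M

Au⁺/Au is the cathode, Li⁺/Li the anode: E°cell = +4.73 V, n = 1.
Overall reaction: Au⁺(aq) + Li(s) → Au(s) + Li⁺(aq); Q = [Li⁺]^1/[Au⁺]^1.
From E = E° − (0.0592/n) log Q: log Q = (E° − E)·n/0.0592 = (+4.73 − (+4.695))·1/0.0592 = 0.5912.
So 1·log[Au⁺] = 1·log(0.0089) − log Q = -2.0506 − (0.5912) = -2.6418; [Au⁺] = 10^(-2.6418) ≈ 0.0023 M.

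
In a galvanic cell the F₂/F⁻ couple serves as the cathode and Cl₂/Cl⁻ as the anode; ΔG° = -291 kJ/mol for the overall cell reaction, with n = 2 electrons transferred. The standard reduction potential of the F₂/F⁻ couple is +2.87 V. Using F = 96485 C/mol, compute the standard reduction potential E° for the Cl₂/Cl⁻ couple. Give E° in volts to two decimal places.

+1.36 V

E°cell = −ΔG°/(nF) = −(-291×10³)/((2)(96485)) = +1.508 V.
Since F₂/F⁻ is the cathode and Cl₂/Cl⁻ the anode, E°cell = E°(F₂/F⁻) − E°(Cl₂/Cl⁻).
So E°(Cl₂/Cl⁻) = E°(F₂/F⁻) − E°cell = (+2.87) − (+1.508) = +1.36 V.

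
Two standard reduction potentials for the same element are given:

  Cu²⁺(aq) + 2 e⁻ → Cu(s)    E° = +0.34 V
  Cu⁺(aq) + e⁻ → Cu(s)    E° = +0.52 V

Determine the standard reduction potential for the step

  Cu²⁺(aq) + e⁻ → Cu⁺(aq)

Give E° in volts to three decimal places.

+0.160 V

Sequential free energies add, so n₃E°₃ = n₁E°₁ + n₂E°₂.
With n₃ = 2, and the known step contributing 1×(+0.52) V, the unknown satisfies 1·E° = 2×(+0.34) − 1×(+0.52) = +0.160.
E° = +0.160 / 1 = +0.160 V.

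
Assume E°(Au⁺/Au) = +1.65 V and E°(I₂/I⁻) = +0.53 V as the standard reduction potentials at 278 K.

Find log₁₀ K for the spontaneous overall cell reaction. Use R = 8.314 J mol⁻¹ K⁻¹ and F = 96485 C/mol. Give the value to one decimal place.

40.6

Cathode: Au⁺/Au; anode: I₂/I⁻. E°cell = (+1.65) − (+0.53) = +1.12 V, with n = 2.
ΔG° = −nFE° = −RT ln K, so ln K = nFE°/(RT) = (2)(96485)(+1.12) / ((8.314)(278)) = 93.509.
log₁₀ K = 93.509 / ln 10 = 40.6.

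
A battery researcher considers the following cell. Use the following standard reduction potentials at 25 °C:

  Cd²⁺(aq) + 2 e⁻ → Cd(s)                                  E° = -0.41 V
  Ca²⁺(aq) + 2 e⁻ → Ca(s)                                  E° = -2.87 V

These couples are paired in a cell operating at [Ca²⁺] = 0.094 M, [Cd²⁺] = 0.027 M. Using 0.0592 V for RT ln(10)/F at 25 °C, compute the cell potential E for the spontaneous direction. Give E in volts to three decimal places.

+2.444 V

Cd²⁺/Cd is the cathode (higher E°), Ca²⁺/Ca the anode: E°cell = -0.41 − (-2.87) = +2.46 V, n = 2.
Overall: Cd²⁺(aq) + Ca(s) → Cd(s) + Ca²⁺(aq)
Q = [Ca²⁺] / ([Cd²⁺]); log Q = 0.542.
E = E° − (0.0592/n) log Q = +2.46 − (0.0592/2)(0.542) = +2.444 V.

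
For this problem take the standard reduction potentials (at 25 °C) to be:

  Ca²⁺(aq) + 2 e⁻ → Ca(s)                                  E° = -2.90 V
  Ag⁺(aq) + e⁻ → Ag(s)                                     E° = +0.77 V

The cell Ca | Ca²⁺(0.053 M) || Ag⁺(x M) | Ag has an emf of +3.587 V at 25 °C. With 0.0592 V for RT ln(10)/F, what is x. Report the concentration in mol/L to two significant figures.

0.0091 M

Ag⁺/Ag is the cathode, Ca²⁺/Ca the anode: E°cell = +3.67 V, n = 2.
Overall reaction: 2 Ag⁺(aq) + Ca(s) → 2 Ag(s) + Ca²⁺(aq); Q = [Ca²⁺]^1/[Ag⁺]^2.
From E = E° − (0.0592/n) log Q: log Q = (E° − E)·n/0.0592 = (+3.67 − (+3.587))·2/0.0592 = 2.8041.
So 2·log[Ag⁺] = 1·log(0.053) − log Q = -1.2757 − (2.8041) = -4.0798; log[Ag⁺] = -4.0798 / 2 = -2.0399; [Ag⁺] = 10^(-2.0399) ≈ 0.0091 M.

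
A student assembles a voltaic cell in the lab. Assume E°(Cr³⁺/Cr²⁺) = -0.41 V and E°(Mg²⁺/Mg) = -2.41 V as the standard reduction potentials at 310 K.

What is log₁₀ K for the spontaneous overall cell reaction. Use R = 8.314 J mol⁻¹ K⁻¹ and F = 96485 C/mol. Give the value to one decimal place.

65.0

Cathode: Cr³⁺/Cr²⁺; anode: Mg²⁺/Mg. E°cell = (-0.41) − (-2.41) = +2.00 V, with n = 2.
ΔG° = −nFE° = −RT ln K, so ln K = nFE°/(RT) = (2)(96485)(+2.00) / ((8.314)(310)) = 149.744.
log₁₀ K = 149.744 / ln 10 = 65.0.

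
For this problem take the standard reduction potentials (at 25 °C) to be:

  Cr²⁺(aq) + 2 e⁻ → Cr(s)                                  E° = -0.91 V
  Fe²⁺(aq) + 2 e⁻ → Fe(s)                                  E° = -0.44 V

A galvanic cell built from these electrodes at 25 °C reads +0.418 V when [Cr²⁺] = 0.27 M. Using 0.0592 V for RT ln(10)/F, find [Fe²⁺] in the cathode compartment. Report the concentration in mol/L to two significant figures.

0.0047 M

Fe²⁺/Fe is the cathode, Cr²⁺/Cr the anode: E°cell = +0.47 V, n = 2.
Overall reaction: Fe²⁺(aq) + Cr(s) → Fe(s) + Cr²⁺(aq); Q = [Cr²⁺]^1/[Fe²⁺]^1.
From E = E° − (0.0592/n) log Q: log Q = (E° − E)·n/0.0592 = (+0.47 − (+0.418))·2/0.0592 = 1.7568.
So 1·log[Fe²⁺] = 1·log(0.27) − log Q = -0.5686 − (1.7568) = -2.3254; [Fe²⁺] = 10^(-2.3254) ≈ 0.0047 M.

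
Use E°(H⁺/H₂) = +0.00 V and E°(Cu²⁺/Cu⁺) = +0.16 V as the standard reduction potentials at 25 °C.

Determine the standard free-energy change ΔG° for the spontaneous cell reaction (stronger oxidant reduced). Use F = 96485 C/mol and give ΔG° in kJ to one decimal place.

-30.9 kJ

Cu²⁺/Cu⁺ (E° = +0.16 V) is the cathode; H⁺/H₂ (E° = +0.00 V) is the anode, so E°cell = +0.16 V.
Balancing electrons gives n = 2 (lcm of 1 and 2).
ΔG° = −nFE° = −(2)(96485)(+0.16) = -30,875 J = -30.9 kJ.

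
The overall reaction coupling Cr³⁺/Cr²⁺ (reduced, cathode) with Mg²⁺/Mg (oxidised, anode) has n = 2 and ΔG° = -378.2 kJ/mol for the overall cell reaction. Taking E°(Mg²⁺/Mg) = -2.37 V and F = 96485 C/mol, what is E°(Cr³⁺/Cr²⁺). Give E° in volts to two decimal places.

-0.41 V

E°cell = −ΔG°/(nF) = −(-378.2×10³)/((2)(96485)) = +1.960 V.
Since Cr³⁺/Cr²⁺ is the cathode and Mg²⁺/Mg the anode, E°cell = E°(Cr³⁺/Cr²⁺) − E°(Mg²⁺/Mg).
So E°(Cr³⁺/Cr²⁺) = E°cell + E°(Mg²⁺/Mg) = +1.960 + (-2.37) = -0.41 V.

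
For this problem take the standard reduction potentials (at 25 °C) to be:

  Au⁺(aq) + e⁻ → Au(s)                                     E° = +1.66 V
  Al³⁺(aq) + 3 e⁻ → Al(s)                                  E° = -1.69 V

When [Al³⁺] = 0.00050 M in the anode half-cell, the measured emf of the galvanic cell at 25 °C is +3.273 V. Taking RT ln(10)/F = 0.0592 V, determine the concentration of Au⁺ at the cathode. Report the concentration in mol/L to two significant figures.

Au⁺/Au is the cathode, Al³⁺/Al the anode: E°cell = +3.35 V, n = 3.
Overall reaction: 3 Au⁺(aq) + Al(s) → 3 Au(s) + Al³⁺(aq); Q = [Al³⁺]^1/[Au⁺]^3.
From E = E° − (0.0592/n) log Q: log Q = (E° − E)·n/0.0592 = (+3.35 − (+3.273))·3/0.0592 = 3.9020.
So 3·log[Au⁺] = 1·log(0.0005) − log Q = -3.3010 − (3.9020) = -7.2030; log[Au⁺] = -7.2030 / 3 = -2.4010; [Au⁺] = 10^(-2.4010) ≈ 0.0040 M.

0.0040 M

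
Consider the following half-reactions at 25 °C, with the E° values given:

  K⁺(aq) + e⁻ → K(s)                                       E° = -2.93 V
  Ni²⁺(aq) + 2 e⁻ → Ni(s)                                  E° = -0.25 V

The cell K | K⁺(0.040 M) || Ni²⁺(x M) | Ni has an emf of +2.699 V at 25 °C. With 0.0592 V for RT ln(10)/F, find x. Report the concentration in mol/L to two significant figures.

0.0070 M

Ni²⁺/Ni is the cathode, K⁺/K the anode: E°cell = +2.68 V, n = 2.
Overall reaction: Ni²⁺(aq) + 2 K(s) → Ni(s) + 2 K⁺(aq); Q = [K⁺]^2/[Ni²⁺]^1.
From E = E° − (0.0592/n) log Q: log Q = (E° − E)·n/0.0592 = (+2.68 − (+2.699))·2/0.0592 = -0.6419.
So 1·log[Ni²⁺] = 2·log(0.04) − log Q = -2.7959 − (-0.6419) = -2.1540; [Ni²⁺] = 10^(-2.1540) ≈ 0.0070 M.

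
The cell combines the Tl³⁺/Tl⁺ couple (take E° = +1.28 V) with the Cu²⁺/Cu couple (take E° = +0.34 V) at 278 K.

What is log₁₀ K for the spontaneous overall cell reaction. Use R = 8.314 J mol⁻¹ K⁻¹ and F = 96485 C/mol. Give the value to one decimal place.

34.1

Cathode: Tl³⁺/Tl⁺; anode: Cu²⁺/Cu. E°cell = (+1.28) − (+0.34) = +0.94 V, with n = 2.
ΔG° = −nFE° = −RT ln K, so ln K = nFE°/(RT) = (2)(96485)(+0.94) / ((8.314)(278)) = 78.481.
log₁₀ K = 78.481 / ln 10 = 34.1.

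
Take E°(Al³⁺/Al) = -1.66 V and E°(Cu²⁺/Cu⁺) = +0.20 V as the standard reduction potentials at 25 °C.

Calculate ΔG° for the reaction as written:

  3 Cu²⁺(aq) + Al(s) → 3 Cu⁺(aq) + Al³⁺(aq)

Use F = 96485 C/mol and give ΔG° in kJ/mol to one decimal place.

As written, Cu²⁺/Cu⁺ is reduced (cathode) and Al³⁺/Al is oxidised (anode), so E°cell = (+0.20) − (-1.66) = +1.86 V.
Balancing electrons gives n = 3.
ΔG° = −nFE° = −(3)(96485)(+1.86) = -538,386 J = -538.4 kJ/mol.

-538.4 kJ/mol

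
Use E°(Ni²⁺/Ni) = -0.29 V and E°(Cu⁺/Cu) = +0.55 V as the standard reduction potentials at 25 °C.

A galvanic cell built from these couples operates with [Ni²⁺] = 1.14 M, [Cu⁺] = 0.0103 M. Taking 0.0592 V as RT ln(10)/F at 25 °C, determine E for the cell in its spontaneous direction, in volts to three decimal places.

+0.721 V

Cu⁺/Cu is the cathode (higher E°), Ni²⁺/Ni the anode: E°cell = +0.55 − (-0.29) = +0.84 V, n = 2.
Overall: 2 Cu⁺(aq) + Ni(s) → 2 Cu(s) + Ni²⁺(aq)
Q = [Ni²⁺] / ([Cu⁺]^2); log Q = 4.031.
E = E° − (0.0592/n) log Q = +0.84 − (0.0592/2)(4.031) = +0.721 V.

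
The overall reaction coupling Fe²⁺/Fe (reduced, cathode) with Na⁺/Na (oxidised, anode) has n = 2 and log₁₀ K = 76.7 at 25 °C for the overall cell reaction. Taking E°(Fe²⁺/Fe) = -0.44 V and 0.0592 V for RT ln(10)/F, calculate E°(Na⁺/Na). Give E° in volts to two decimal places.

-2.71 V

E°cell = (0.0592/n)·log K = (0.0592/2)(76.7) = +2.270 V.
Since Fe²⁺/Fe is the cathode and Na⁺/Na the anode, E°cell = E°(Fe²⁺/Fe) − E°(Na⁺/Na).
So E°(Na⁺/Na) = E°(Fe²⁺/Fe) − E°cell = (-0.44) − (+2.270) = -2.71 V.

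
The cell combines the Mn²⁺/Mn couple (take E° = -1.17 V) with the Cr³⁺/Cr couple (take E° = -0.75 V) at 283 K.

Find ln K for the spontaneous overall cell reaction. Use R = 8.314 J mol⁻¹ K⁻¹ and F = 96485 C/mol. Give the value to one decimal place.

Cathode: Cr³⁺/Cr; anode: Mn²⁺/Mn. E°cell = (-0.75) − (-1.17) = +0.42 V, with n = 6.
ΔG° = −nFE° = −RT ln K, so ln K = nFE°/(RT) = (6)(96485)(+0.42) / ((8.314)(283)) = 103.339.

103.3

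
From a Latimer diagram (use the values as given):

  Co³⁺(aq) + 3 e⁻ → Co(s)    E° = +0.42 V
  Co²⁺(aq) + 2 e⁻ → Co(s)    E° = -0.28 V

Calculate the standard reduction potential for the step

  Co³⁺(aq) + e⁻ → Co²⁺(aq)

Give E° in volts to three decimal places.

+1.820 V

Sequential free energies add, so n₃E°₃ = n₁E°₁ + n₂E°₂.
With n₃ = 3, and the known step contributing 2×(-0.28) V, the unknown satisfies 1·E° = 3×(+0.42) − 2×(-0.28) = +1.820.
E° = +1.820 / 1 = +1.820 V.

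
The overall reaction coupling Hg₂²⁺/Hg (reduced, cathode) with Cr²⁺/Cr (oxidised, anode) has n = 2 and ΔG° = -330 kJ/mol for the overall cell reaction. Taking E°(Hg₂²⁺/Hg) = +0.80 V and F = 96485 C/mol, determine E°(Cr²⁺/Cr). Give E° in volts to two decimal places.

E°cell = −ΔG°/(nF) = −(-330×10³)/((2)(96485)) = +1.710 V.
Since Hg₂²⁺/Hg is the cathode and Cr²⁺/Cr the anode, E°cell = E°(Hg₂²⁺/Hg) − E°(Cr²⁺/Cr).
So E°(Cr²⁺/Cr) = E°(Hg₂²⁺/Hg) − E°cell = (+0.80) − (+1.710) = -0.91 V.

-0.91 V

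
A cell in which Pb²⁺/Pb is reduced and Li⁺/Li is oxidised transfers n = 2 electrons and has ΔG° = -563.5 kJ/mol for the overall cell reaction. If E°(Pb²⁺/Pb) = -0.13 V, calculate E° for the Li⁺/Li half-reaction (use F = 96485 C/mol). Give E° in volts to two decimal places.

-3.05 V

E°cell = −ΔG°/(nF) = −(-563.5×10³)/((2)(96485)) = +2.920 V.
Since Pb²⁺/Pb is the cathode and Li⁺/Li the anode, E°cell = E°(Pb²⁺/Pb) − E°(Li⁺/Li).
So E°(Li⁺/Li) = E°(Pb²⁺/Pb) − E°cell = (-0.13) − (+2.920) = -3.05 V.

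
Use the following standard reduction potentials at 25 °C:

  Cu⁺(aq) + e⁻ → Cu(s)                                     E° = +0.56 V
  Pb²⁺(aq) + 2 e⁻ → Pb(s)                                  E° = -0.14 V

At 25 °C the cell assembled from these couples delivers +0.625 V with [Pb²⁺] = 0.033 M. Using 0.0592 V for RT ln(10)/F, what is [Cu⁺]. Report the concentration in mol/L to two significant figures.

Cu⁺/Cu is the cathode, Pb²⁺/Pb the anode: E°cell = +0.70 V, n = 2.
Overall reaction: 2 Cu⁺(aq) + Pb(s) → 2 Cu(s) + Pb²⁺(aq); Q = [Pb²⁺]^1/[Cu⁺]^2.
From E = E° − (0.0592/n) log Q: log Q = (E° − E)·n/0.0592 = (+0.70 − (+0.625))·2/0.0592 = 2.5338.
So 2·log[Cu⁺] = 1·log(0.033) − log Q = -1.4815 − (2.5338) = -4.0153; log[Cu⁺] = -4.0153 / 2 = -2.0076; [Cu⁺] = 10^(-2.0076) ≈ 0.0098 M.

0.0098 M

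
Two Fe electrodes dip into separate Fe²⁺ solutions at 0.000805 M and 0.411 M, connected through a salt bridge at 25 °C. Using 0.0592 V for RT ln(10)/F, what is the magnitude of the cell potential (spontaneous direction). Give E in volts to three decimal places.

+0.080 V

For a concentration cell E°cell = 0. The 0.411 M side is the cathode (reduction is favoured where [Fe²⁺] is higher).
With n = 2, E = −(0.0592/2) log([Fe²⁺]ₐₙ/[Fe²⁺]꜀ₐₜ) = −(0.0592/2) log(0.000805/0.411) = −(0.0592/2)(-2.708) = +0.080 V.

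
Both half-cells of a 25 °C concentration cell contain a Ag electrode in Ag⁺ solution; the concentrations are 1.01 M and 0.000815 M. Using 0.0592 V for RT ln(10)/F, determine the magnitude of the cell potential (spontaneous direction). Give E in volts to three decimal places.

+0.183 V

For a concentration cell E°cell = 0. The 1.01 M side is the cathode (reduction is favoured where [Ag⁺] is higher).
With n = 1, E = −(0.0592/1) log([Ag⁺]ₐₙ/[Ag⁺]꜀ₐₜ) = −(0.0592/1) log(0.000815/1.01) = −(0.0592/1)(-3.093) = +0.183 V.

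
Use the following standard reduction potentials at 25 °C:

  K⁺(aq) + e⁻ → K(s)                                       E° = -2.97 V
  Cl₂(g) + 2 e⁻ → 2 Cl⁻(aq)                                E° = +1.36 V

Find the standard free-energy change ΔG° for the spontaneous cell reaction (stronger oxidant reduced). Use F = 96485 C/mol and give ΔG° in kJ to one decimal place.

Cl₂/Cl⁻ (E° = +1.36 V) is the cathode; K⁺/K (E° = -2.97 V) is the anode, so E°cell = +4.33 V.
Balancing electrons gives n = 2 (lcm of 2 and 1).
ΔG° = −nFE° = −(2)(96485)(+4.33) = -835,560 J = -835.6 kJ.

-835.6 kJ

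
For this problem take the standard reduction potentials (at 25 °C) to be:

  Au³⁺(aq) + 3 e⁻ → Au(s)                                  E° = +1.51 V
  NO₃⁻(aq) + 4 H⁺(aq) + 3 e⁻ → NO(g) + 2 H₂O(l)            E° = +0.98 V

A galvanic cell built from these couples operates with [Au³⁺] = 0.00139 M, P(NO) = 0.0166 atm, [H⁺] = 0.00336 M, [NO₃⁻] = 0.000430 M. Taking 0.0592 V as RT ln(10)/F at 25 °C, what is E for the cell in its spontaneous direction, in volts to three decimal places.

Au³⁺/Au is the cathode (higher E°), NO₃⁻/NO the anode: E°cell = +1.51 − (+0.98) = +0.53 V, n = 3.
Overall: Au³⁺(aq) + NO(g) + 2 H₂O(l) → Au(s) + NO₃⁻(aq) + 4 H⁺(aq)
Q = [NO₃⁻]·[H⁺]^4 / ([Au³⁺]·P(NO)); log Q = -8.624.
E = E° − (0.0592/n) log Q = +0.53 − (0.0592/3)(-8.624) = +0.700 V.

+0.700 V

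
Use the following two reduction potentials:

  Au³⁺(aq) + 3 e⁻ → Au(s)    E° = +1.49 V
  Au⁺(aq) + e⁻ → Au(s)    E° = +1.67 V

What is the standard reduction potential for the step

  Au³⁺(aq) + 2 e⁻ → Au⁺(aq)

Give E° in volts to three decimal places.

+1.400 V

Sequential free energies add, so n₃E°₃ = n₁E°₁ + n₂E°₂.
With n₃ = 3, and the known step contributing 1×(+1.67) V, the unknown satisfies 2·E° = 3×(+1.49) − 1×(+1.67) = +2.800.
E° = +2.800 / 2 = +1.400 V.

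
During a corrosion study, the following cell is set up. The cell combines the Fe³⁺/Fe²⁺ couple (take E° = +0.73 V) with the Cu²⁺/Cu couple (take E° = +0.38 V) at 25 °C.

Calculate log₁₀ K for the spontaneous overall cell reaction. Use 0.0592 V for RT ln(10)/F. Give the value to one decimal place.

11.8

Cathode: Fe³⁺/Fe²⁺; anode: Cu²⁺/Cu. E°cell = +0.35 V, n = 2.
log K = nE°cell / 0.0592 = (2)(+0.35) / 0.0592 = 11.8.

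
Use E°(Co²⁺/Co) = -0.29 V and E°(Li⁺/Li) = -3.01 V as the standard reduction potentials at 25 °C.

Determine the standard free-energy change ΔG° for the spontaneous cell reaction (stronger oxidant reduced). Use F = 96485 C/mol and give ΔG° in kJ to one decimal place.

Co²⁺/Co (E° = -0.29 V) is the cathode; Li⁺/Li (E° = -3.01 V) is the anode, so E°cell = +2.72 V.
Balancing electrons gives n = 2 (lcm of 2 and 1).
ΔG° = −nFE° = −(2)(96485)(+2.72) = -524,878 J = -524.9 kJ.

-524.9 kJ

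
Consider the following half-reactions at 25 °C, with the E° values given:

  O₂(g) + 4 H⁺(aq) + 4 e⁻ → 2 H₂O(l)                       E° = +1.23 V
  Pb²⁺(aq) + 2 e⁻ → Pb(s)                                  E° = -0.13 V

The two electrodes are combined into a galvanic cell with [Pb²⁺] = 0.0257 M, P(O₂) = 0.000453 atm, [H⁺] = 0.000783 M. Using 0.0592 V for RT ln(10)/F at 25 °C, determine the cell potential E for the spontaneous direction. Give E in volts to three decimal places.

+1.174 V

O₂/H₂O is the cathode (higher E°), Pb²⁺/Pb the anode: E°cell = +1.23 − (-0.13) = +1.36 V, n = 4.
Overall: O₂(g) + 4 H⁺(aq) + 2 Pb(s) → 2 H₂O(l) + 2 Pb²⁺(aq)
Q = [Pb²⁺]^2 / (P(O₂)·[H⁺]^4); log Q = 12.589.
E = E° − (0.0592/n) log Q = +1.36 − (0.0592/4)(12.589) = +1.174 V.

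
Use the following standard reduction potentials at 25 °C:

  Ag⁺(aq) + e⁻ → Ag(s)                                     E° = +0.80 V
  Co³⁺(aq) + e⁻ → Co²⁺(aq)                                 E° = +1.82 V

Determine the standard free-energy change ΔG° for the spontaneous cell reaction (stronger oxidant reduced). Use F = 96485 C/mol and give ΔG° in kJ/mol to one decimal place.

-98.4 kJ/mol

Co³⁺/Co²⁺ (E° = +1.82 V) is the cathode; Ag⁺/Ag (E° = +0.80 V) is the anode, so E°cell = +1.02 V.
Balancing electrons gives n = 1 (lcm of 1 and 1).
ΔG° = −nFE° = −(1)(96485)(+1.02) = -98,415 J = -98.4 kJ/mol.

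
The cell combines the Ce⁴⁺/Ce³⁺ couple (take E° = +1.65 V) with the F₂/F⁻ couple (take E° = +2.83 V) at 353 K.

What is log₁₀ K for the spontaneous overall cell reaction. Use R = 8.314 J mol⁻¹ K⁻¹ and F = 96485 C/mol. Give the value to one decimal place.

Cathode: F₂/F⁻; anode: Ce⁴⁺/Ce³⁺. E°cell = (+2.83) − (+1.65) = +1.18 V, with n = 2.
ΔG° = −nFE° = −RT ln K, so ln K = nFE°/(RT) = (2)(96485)(+1.18) / ((8.314)(353)) = 77.587.
log₁₀ K = 77.587 / ln 10 = 33.7.

33.7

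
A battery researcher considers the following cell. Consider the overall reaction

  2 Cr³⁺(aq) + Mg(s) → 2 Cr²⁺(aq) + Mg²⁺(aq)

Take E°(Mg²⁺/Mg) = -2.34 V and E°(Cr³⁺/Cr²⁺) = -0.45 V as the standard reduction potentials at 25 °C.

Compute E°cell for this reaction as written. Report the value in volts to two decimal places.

The Cr³⁺/Cr²⁺ couple has the higher reduction potential, so it is the cathode; Mg²⁺/Mg is oxidised at the anode.
E°cell = E°(cathode) − E°(anode) = (-0.45) − (-2.34) = +1.89 V.
Since E°cell > 0, the reaction is spontaneous under standard conditions.

+1.89 V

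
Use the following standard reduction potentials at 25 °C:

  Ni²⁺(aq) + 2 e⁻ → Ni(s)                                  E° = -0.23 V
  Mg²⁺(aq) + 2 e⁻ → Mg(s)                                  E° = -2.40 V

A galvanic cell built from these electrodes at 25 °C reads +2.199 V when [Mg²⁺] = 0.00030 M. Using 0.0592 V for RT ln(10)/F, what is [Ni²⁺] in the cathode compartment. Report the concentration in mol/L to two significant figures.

0.0029 M

Ni²⁺/Ni is the cathode, Mg²⁺/Mg the anode: E°cell = +2.17 V, n = 2.
Overall reaction: Ni²⁺(aq) + Mg(s) → Ni(s) + Mg²⁺(aq); Q = [Mg²⁺]^1/[Ni²⁺]^1.
From E = E° − (0.0592/n) log Q: log Q = (E° − E)·n/0.0592 = (+2.17 − (+2.199))·2/0.0592 = -0.9797.
So 1·log[Ni²⁺] = 1·log(0.0003) − log Q = -3.5229 − (-0.9797) = -2.5432; [Ni²⁺] = 10^(-2.5432) ≈ 0.0029 M.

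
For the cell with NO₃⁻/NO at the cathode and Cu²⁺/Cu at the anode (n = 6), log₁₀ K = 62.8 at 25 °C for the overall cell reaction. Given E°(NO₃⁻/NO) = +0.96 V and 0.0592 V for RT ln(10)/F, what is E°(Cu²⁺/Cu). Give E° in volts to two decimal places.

+0.34 V

E°cell = (0.0592/n)·log K = (0.0592/6)(62.8) = +0.620 V.
Since NO₃⁻/NO is the cathode and Cu²⁺/Cu the anode, E°cell = E°(NO₃⁻/NO) − E°(Cu²⁺/Cu).
So E°(Cu²⁺/Cu) = E°(NO₃⁻/NO) − E°cell = (+0.96) − (+0.620) = +0.34 V.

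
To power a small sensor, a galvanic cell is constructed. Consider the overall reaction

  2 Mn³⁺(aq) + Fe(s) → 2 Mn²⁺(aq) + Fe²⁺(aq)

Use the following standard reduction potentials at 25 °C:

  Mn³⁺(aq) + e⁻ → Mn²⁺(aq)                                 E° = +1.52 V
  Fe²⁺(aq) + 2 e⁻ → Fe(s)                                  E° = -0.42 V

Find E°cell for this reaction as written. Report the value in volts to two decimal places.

The Mn³⁺/Mn²⁺ couple has the higher reduction potential, so it is the cathode; Fe²⁺/Fe is oxidised at the anode.
E°cell = E°(cathode) − E°(anode) = (+1.52) − (-0.42) = +1.94 V.

+1.94 V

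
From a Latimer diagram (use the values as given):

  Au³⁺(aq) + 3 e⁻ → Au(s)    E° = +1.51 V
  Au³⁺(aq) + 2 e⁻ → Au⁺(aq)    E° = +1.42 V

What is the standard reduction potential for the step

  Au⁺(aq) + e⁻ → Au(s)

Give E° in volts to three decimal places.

Sequential free energies add, so n₃E°₃ = n₁E°₁ + n₂E°₂.
With n₃ = 3, and the known step contributing 2×(+1.42) V, the unknown satisfies 1·E° = 3×(+1.51) − 2×(+1.42) = +1.690.
E° = +1.690 / 1 = +1.690 V.

+1.690 V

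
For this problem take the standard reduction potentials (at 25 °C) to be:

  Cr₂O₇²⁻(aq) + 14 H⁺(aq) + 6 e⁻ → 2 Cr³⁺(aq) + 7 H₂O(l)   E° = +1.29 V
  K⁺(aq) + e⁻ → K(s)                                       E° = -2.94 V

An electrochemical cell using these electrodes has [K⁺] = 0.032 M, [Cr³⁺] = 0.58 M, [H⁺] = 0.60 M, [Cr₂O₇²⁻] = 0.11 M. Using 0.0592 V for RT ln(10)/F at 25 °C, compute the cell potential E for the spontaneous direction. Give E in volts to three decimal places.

+4.283 V

Cr₂O₇²⁻/Cr³⁺ is the cathode (higher E°), K⁺/K the anode: E°cell = +1.29 − (-2.94) = +4.23 V, n = 6.
Overall: Cr₂O₇²⁻(aq) + 14 H⁺(aq) + 6 K(s) → 2 Cr³⁺(aq) + 7 H₂O(l) + 6 K⁺(aq)
Q = [Cr³⁺]^2·[K⁺]^6 / ([Cr₂O₇²⁻]·[H⁺]^14); log Q = -5.378.
E = E° − (0.0592/n) log Q = +4.23 − (0.0592/6)(-5.378) = +4.283 V.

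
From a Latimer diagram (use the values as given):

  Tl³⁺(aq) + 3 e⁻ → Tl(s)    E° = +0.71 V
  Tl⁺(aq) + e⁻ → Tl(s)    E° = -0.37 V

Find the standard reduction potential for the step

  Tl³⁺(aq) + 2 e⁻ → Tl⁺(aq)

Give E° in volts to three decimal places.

Sequential free energies add, so n₃E°₃ = n₁E°₁ + n₂E°₂.
With n₃ = 3, and the known step contributing 1×(-0.37) V, the unknown satisfies 2·E° = 3×(+0.71) − 1×(-0.37) = +2.500.
E° = +2.500 / 2 = +1.250 V.

+1.250 V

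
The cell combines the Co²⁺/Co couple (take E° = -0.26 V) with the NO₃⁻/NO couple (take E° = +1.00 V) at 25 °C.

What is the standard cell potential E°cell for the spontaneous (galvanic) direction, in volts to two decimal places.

The NO₃⁻/NO couple has the higher reduction potential, so it is the cathode; Co²⁺/Co is oxidised at the anode.
E°cell = E°(cathode) − E°(anode) = (+1.00) − (-0.26) = +1.26 V.

+1.26 V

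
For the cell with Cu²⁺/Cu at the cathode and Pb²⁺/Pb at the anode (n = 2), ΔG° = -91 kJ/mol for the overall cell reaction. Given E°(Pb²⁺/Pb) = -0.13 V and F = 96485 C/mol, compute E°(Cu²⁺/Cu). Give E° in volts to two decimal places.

+0.34 V

E°cell = −ΔG°/(nF) = −(-91×10³)/((2)(96485)) = +0.472 V.
Since Cu²⁺/Cu is the cathode and Pb²⁺/Pb the anode, E°cell = E°(Cu²⁺/Cu) − E°(Pb²⁺/Pb).
So E°(Cu²⁺/Cu) = E°cell + E°(Pb²⁺/Pb) = +0.472 + (-0.13) = +0.34 V.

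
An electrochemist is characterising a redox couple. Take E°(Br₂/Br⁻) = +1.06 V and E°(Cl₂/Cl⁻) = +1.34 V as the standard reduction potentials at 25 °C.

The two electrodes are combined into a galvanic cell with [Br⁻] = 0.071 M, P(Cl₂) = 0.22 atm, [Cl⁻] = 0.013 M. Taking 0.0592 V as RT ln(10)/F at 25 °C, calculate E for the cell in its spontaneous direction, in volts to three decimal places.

+0.304 V

Cl₂/Cl⁻ is the cathode (higher E°), Br₂/Br⁻ the anode: E°cell = +1.34 − (+1.06) = +0.28 V, n = 2.
Overall: Cl₂(g) + 2 Br⁻(aq) → 2 Cl⁻(aq) + Br₂(l)
Q = [Cl⁻]^2 / (P(Cl₂)·[Br⁻]^2); log Q = -0.817.
E = E° − (0.0592/n) log Q = +0.28 − (0.0592/2)(-0.817) = +0.304 V.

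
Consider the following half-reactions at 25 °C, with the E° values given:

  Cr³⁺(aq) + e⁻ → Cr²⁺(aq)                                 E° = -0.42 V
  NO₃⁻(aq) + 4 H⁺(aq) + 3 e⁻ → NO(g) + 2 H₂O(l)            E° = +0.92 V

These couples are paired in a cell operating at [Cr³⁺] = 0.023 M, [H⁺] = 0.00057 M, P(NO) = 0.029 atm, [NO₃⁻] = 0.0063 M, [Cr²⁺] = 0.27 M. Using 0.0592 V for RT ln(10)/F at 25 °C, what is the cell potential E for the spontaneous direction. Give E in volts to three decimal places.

+1.134 V

NO₃⁻/NO is the cathode (higher E°), Cr³⁺/Cr²⁺ the anode: E°cell = +0.92 − (-0.42) = +1.34 V, n = 3.
Overall: NO₃⁻(aq) + 4 H⁺(aq) + 3 Cr²⁺(aq) → NO(g) + 2 H₂O(l) + 3 Cr³⁺(aq)
Q = P(NO)·[Cr³⁺]^3 / ([NO₃⁻]·[H⁺]^4·[Cr²⁺]^3); log Q = 10.431.
E = E° − (0.0592/n) log Q = +1.34 − (0.0592/3)(10.431) = +1.134 V.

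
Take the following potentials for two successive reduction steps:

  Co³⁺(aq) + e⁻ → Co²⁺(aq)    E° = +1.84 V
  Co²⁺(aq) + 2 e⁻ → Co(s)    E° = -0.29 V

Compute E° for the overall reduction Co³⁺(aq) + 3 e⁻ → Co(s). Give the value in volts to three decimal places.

Since ΔG° = −nFE° is additive over sequential reductions, n₃E°₃ = n₁E°₁ + n₂E°₂.
E°₃ = (1×+1.84 + 2×-0.29) / 3 = (+1.260) / 3 = +0.420 V.

+0.420 V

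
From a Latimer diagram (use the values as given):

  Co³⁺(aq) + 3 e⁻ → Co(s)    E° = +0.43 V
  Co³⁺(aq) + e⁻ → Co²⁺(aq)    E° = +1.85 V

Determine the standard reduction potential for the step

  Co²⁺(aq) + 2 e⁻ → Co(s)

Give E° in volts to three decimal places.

Sequential free energies add, so n₃E°₃ = n₁E°₁ + n₂E°₂.
With n₃ = 3, and the known step contributing 1×(+1.85) V, the unknown satisfies 2·E° = 3×(+0.43) − 1×(+1.85) = -0.560.
E° = -0.560 / 2 = -0.280 V.

-0.280 V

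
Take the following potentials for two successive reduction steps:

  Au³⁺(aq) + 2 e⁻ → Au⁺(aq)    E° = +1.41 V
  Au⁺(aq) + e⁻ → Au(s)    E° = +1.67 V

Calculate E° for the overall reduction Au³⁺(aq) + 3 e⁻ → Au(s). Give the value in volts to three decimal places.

+1.497 V

Since ΔG° = −nFE° is additive over sequential reductions, n₃E°₃ = n₁E°₁ + n₂E°₂.
E°₃ = (2×+1.41 + 1×+1.67) / 3 = (+4.490) / 3 = +1.497 V.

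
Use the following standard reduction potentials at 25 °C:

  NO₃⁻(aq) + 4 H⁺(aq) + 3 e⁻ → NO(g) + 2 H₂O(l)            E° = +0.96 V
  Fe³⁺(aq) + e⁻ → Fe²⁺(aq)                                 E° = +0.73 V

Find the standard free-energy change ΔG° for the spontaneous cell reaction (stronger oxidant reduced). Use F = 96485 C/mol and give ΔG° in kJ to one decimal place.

-66.6 kJ

NO₃⁻/NO (E° = +0.96 V) is the cathode; Fe³⁺/Fe²⁺ (E° = +0.73 V) is the anode, so E°cell = +0.23 V.
Balancing electrons gives n = 3 (lcm of 3 and 1).
ΔG° = −nFE° = −(3)(96485)(+0.23) = -66,575 J = -66.6 kJ.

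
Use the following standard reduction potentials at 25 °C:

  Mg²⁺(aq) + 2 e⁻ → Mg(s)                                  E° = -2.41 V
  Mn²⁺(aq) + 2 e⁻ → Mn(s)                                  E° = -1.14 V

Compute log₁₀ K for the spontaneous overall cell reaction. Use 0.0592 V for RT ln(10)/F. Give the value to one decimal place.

42.9

Cathode: Mn²⁺/Mn; anode: Mg²⁺/Mg. E°cell = +1.27 V, n = 2.
log K = nE°cell / 0.0592 = (2)(+1.27) / 0.0592 = 42.9.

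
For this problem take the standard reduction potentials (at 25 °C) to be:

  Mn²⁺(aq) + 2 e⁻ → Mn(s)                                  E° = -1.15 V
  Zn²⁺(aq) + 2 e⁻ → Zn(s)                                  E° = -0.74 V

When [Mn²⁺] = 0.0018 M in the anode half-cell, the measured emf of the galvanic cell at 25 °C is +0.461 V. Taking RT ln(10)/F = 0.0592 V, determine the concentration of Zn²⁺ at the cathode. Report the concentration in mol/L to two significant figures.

0.095 M

Zn²⁺/Zn is the cathode, Mn²⁺/Mn the anode: E°cell = +0.41 V, n = 2.
Overall reaction: Zn²⁺(aq) + Mn(s) → Zn(s) + Mn²⁺(aq); Q = [Mn²⁺]^1/[Zn²⁺]^1.
From E = E° − (0.0592/n) log Q: log Q = (E° − E)·n/0.0592 = (+0.41 − (+0.461))·2/0.0592 = -1.7230.
So 1·log[Zn²⁺] = 1·log(0.0018) − log Q = -2.7447 − (-1.7230) = -1.0217; [Zn²⁺] = 10^(-1.0217) ≈ 0.095 M.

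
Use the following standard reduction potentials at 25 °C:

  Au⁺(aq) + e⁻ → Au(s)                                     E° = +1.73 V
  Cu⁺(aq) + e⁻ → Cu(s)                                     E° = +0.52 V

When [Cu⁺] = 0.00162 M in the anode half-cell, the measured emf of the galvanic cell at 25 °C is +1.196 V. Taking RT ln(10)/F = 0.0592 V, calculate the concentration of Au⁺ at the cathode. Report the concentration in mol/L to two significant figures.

Au⁺/Au is the cathode, Cu⁺/Cu the anode: E°cell = +1.21 V, n = 1.
Overall reaction: Au⁺(aq) + Cu(s) → Au(s) + Cu⁺(aq); Q = [Cu⁺]^1/[Au⁺]^1.
From E = E° − (0.0592/n) log Q: log Q = (E° − E)·n/0.0592 = (+1.21 − (+1.196))·1/0.0592 = 0.2365.
So 1·log[Au⁺] = 1·log(0.00162) − log Q = -2.7905 − (0.2365) = -3.0270; [Au⁺] = 10^(-3.0270) ≈ 0.00094 M.

0.00094 M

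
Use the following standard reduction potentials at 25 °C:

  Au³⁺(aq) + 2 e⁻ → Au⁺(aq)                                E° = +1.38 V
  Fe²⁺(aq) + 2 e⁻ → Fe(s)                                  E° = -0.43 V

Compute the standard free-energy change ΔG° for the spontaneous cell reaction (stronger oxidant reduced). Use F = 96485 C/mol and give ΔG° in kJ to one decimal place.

Au³⁺/Au⁺ (E° = +1.38 V) is the cathode; Fe²⁺/Fe (E° = -0.43 V) is the anode, so E°cell = +1.81 V.
Balancing electrons gives n = 2 (lcm of 2 and 2).
ΔG° = −nFE° = −(2)(96485)(+1.81) = -349,276 J = -349.3 kJ.

-349.3 kJ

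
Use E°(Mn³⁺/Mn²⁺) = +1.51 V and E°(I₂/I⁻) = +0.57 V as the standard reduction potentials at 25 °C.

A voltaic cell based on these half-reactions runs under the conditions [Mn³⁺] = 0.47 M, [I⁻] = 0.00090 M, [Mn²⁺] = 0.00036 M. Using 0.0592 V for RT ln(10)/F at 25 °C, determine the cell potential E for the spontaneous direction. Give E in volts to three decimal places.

+0.944 V

Mn³⁺/Mn²⁺ is the cathode (higher E°), I₂/I⁻ the anode: E°cell = +1.51 − (+0.57) = +0.94 V, n = 2.
Overall: 2 Mn³⁺(aq) + 2 I⁻(aq) → 2 Mn²⁺(aq) + I₂(s)
Q = [Mn²⁺]^2 / ([Mn³⁺]^2·[I⁻]^2); log Q = -0.140.
E = E° − (0.0592/n) log Q = +0.94 − (0.0592/2)(-0.140) = +0.944 V.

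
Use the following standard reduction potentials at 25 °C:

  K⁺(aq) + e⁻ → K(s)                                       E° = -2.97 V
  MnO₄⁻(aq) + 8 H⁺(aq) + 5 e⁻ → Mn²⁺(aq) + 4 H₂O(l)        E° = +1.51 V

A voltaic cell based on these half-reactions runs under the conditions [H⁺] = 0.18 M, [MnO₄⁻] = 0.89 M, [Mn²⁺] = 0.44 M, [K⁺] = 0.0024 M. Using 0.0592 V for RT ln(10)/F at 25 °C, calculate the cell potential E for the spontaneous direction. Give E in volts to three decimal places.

MnO₄⁻/Mn²⁺ is the cathode (higher E°), K⁺/K the anode: E°cell = +1.51 − (-2.97) = +4.48 V, n = 5.
Overall: MnO₄⁻(aq) + 8 H⁺(aq) + 5 K(s) → Mn²⁺(aq) + 4 H₂O(l) + 5 K⁺(aq)
Q = [Mn²⁺]·[K⁺]^5 / ([MnO₄⁻]·[H⁺]^8); log Q = -7.447.
E = E° − (0.0592/n) log Q = +4.48 − (0.0592/5)(-7.447) = +4.568 V.

+4.568 V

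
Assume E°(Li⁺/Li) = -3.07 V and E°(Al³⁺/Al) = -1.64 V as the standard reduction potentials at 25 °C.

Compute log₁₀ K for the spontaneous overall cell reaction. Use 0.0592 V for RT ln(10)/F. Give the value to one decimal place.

72.5

Cathode: Al³⁺/Al; anode: Li⁺/Li. E°cell = +1.43 V, n = 3.
log K = nE°cell / 0.0592 = (3)(+1.43) / 0.0592 = 72.5.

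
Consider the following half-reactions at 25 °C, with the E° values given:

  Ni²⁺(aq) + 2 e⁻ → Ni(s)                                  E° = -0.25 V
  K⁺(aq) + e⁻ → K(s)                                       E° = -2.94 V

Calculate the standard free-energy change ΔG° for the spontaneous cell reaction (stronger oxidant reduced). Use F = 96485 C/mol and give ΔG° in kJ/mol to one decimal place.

Ni²⁺/Ni (E° = -0.25 V) is the cathode; K⁺/K (E° = -2.94 V) is the anode, so E°cell = +2.69 V.
Balancing electrons gives n = 2 (lcm of 2 and 1).
ΔG° = −nFE° = −(2)(96485)(+2.69) = -519,089 J = -519.1 kJ/mol.

-519.1 kJ/mol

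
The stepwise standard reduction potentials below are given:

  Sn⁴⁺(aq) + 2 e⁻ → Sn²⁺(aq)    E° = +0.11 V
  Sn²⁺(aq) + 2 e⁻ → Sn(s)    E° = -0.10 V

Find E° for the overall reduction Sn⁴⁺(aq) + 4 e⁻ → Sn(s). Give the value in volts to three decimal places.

+0.005 V

Standard free energies of sequential steps add: ΔG°₃ = ΔG°₁ + ΔG°₂, so n₃E°₃ = n₁E°₁ + n₂E°₂.
E°₃ = (2×+0.11 + 2×-0.10) / 4 = (+0.020) / 4 = +0.005 V.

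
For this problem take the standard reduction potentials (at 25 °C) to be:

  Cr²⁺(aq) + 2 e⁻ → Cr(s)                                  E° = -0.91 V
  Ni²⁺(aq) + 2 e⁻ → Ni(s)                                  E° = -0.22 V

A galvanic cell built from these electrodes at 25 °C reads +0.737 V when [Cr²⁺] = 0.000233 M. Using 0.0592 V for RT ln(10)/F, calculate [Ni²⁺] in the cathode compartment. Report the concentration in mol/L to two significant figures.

Ni²⁺/Ni is the cathode, Cr²⁺/Cr the anode: E°cell = +0.69 V, n = 2.
Overall reaction: Ni²⁺(aq) + Cr(s) → Ni(s) + Cr²⁺(aq); Q = [Cr²⁺]^1/[Ni²⁺]^1.
From E = E° − (0.0592/n) log Q: log Q = (E° − E)·n/0.0592 = (+0.69 − (+0.737))·2/0.0592 = -1.5878.
So 1·log[Ni²⁺] = 1·log(0.000233) − log Q = -3.6326 − (-1.5878) = -2.0448; [Ni²⁺] = 10^(-2.0448) ≈ 0.0090 M.

0.0090 M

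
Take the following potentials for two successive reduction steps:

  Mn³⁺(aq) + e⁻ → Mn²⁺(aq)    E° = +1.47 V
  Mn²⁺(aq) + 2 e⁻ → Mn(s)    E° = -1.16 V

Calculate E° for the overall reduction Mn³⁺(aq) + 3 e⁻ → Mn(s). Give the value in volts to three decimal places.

-0.283 V

Adding the free-energy changes (−nFE°) of the two steps gives −n₃FE°₃ = −n₁FE°₁ − n₂FE°₂.
E°₃ = (1×+1.47 + 2×-1.16) / 3 = (-0.850) / 3 = -0.283 V.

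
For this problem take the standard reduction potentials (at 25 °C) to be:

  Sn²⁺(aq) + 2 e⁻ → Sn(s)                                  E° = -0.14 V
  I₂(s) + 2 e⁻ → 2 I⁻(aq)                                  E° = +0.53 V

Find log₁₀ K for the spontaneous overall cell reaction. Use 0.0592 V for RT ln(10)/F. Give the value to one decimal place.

22.6

Cathode: I₂/I⁻; anode: Sn²⁺/Sn. E°cell = +0.67 V, n = 2.
log K = nE°cell / 0.0592 = (2)(+0.67) / 0.0592 = 22.6.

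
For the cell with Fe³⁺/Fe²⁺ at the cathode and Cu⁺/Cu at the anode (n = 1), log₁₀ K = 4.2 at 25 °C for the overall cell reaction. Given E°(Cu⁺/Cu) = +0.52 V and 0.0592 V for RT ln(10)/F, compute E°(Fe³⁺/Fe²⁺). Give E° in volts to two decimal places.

+0.77 V

E°cell = (0.0592/n)·log K = (0.0592/1)(4.2) = +0.249 V.
Since Fe³⁺/Fe²⁺ is the cathode and Cu⁺/Cu the anode, E°cell = E°(Fe³⁺/Fe²⁺) − E°(Cu⁺/Cu).
So E°(Fe³⁺/Fe²⁺) = E°cell + E°(Cu⁺/Cu) = +0.249 + (+0.52) = +0.77 V.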